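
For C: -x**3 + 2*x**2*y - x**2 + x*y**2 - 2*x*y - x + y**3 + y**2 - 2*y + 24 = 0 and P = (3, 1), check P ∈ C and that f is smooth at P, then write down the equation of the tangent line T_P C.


Tangent line at P: -23*x + 21*y + 48 = 0.

Step 1: f(3, 1) = 0, so P lies on C.
Step 2: partial derivatives
  f_x(x, y) = -3*x**2 + 4*x*y - 2*x + y**2 - 2*y - 1, f_y(x, y) = 2*x**2 + 2*x*y - 2*x + 3*y**2 + 2*y - 2.
  f_x(P) = -23, f_y(P) = 21 (gradient nonzero, so P is smooth).
Step 3: tangent line at P: -23·(x − 3) + 21·(y − 1) = 0.
Expanding: -23*x + 21*y + 48 = 0.


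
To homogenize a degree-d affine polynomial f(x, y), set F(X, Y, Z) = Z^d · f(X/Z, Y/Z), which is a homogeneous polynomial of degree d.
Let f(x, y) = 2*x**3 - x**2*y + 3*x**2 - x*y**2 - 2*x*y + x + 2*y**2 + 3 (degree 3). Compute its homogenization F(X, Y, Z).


F(X, Y, Z) = 2*X**3 - X**2*Y + 3*X**2*Z - X*Y**2 - 2*X*Y*Z + X*Z**2 + 2*Y**2*Z + 3*Z**3

deg(f) = 3.
Substitute x = X/Z, y = Y/Z into f, then multiply by Z^3.
  monomial 2·x^3·y^0 ↦ 2·X^3·Y^0·Z^0.
  monomial -1·x^2·y^1 ↦ -1·X^2·Y^1·Z^0.
  monomial 3·x^2·y^0 ↦ 3·X^2·Y^0·Z^1.
  monomial -1·x^1·y^2 ↦ -1·X^1·Y^2·Z^0.
  monomial -2·x^1·y^1 ↦ -2·X^1·Y^1·Z^1.
  monomial 1·x^1·y^0 ↦ 1·X^1·Y^0·Z^2.
  monomial 2·x^0·y^2 ↦ 2·X^0·Y^2·Z^1.
  monomial 3·x^0·y^0 ↦ 3·X^0·Y^0·Z^3.
Collecting: F(X, Y, Z) = 2*X**3 - X**2*Y + 3*X**2*Z - X*Y**2 - 2*X*Y*Z + X*Z**2 + 2*Y**2*Z + 3*Z**3.


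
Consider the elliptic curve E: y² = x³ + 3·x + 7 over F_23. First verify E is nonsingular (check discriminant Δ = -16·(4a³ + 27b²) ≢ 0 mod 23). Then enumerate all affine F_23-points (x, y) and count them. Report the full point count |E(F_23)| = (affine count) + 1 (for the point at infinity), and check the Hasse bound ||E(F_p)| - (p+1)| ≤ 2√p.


Affine points = {(5, 3), (5, 20), (7, 7), (7, 16), (9, 2), (9, 21), (10, 5), (10, 18), (12, 0), (13, 9), (13, 14), (15, 0), (17, 7), (17, 16), (19, 0), (21, 4), (21, 19), (22, 7), (22, 16)}; affine count = 19; |E(F_23)| = 20.

Discriminant check: Δ ∝ 4a³ + 27b² = 4·3³ + 27·7² = 4·27 + 27·49 ≡ 5 (mod 23). Nonzero ⇒ E is nonsingular.
For each x ∈ F_23, compute rhs = x³ + 3·x + 7 mod 23, then count y ∈ F_23 with y² ≡ rhs.
  x = 0: rhs = 7, matching y values: none (0 points).
  x = 1: rhs = 11, matching y values: none (0 points).
  x = 2: rhs = 21, matching y values: none (0 points).
  x = 3: rhs = 20, matching y values: none (0 points).
  x = 4: rhs = 14, matching y values: none (0 points).
  x = 5: rhs = 9, matching y values: 3, 20 (2 points).
  x = 6: rhs = 11, matching y values: none (0 points).
  x = 7: rhs = 3, matching y values: 7, 16 (2 points).
  x = 8: rhs = 14, matching y values: none (0 points).
  x = 9: rhs = 4, matching y values: 2, 21 (2 points).
  x = 10: rhs = 2, matching y values: 5, 18 (2 points).
  x = 11: rhs = 14, matching y values: none (0 points).
  x = 12: rhs = 0, matching y values: 0 (1 points).
  x = 13: rhs = 12, matching y values: 9, 14 (2 points).
  x = 14: rhs = 10, matching y values: none (0 points).
  x = 15: rhs = 0, matching y values: 0 (1 points).
  x = 16: rhs = 11, matching y values: none (0 points).
  x = 17: rhs = 3, matching y values: 7, 16 (2 points).
  x = 18: rhs = 5, matching y values: none (0 points).
  x = 19: rhs = 0, matching y values: 0 (1 points).
  x = 20: rhs = 17, matching y values: none (0 points).
  x = 21: rhs = 16, matching y values: 4, 19 (2 points).
  x = 22: rhs = 3, matching y values: 7, 16 (2 points).
Total affine count: 19.
Full point count |E(F_23)| = 19 + 1 = 20.
Hasse bound: |20 − (23+1)| = |-4| = 4 ≤ 2√23 ≈ 9.5917 ✓.


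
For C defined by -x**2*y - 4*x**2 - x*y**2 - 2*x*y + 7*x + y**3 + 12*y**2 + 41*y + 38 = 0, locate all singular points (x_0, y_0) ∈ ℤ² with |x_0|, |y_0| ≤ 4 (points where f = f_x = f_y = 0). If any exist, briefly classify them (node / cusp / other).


Singular points: {(2, -3)}; classification: node.

Compute partial derivatives:
  f_x = -2*x*y - 8*x - y**2 - 2*y + 7.
  f_y = -x**2 - 2*x*y - 2*x + 3*y**2 + 24*y + 41.
Scan x_0 ∈ {−4, ..., 4}. For each x_0, f_y(x_0, y) is a polynomial in y; find its integer roots y ∈ {−4, ..., 4}, then test f_x and f at those candidates.
  x = -4: f_y(-4, y) = 3*y**2 + 32*y + 33; no integer root y with |y| ≤ 4.
  x = -3: f_y(-3, y) = 3*y**2 + 30*y + 38; no integer root y with |y| ≤ 4.
  x = -2: f_y(-2, y) = 3*y**2 + 28*y + 41; no integer root y with |y| ≤ 4.
  x = -1: f_y(-1, y) = 3*y**2 + 26*y + 42; no integer root y with |y| ≤ 4.
  x = 0: f_y(0, y) = 3*y**2 + 24*y + 41; no integer root y with |y| ≤ 4.
  x = 1: f_y(1, y) = 3*y**2 + 22*y + 38; no integer root y with |y| ≤ 4.
  x = 2: f_y(2, y) = 3*y**2 + 20*y + 33; vanishes at y ∈ {-3}. (2, -3): f_x = 0, f = 0 — SINGULAR.
  x = 3: f_y(3, y) = 3*y**2 + 18*y + 26; no integer root y with |y| ≤ 4.
  x = 4: f_y(4, y) = 3*y**2 + 16*y + 17; no integer root y with |y| ≤ 4.
Only singular point on the grid: (2, -3).
Classify: substitute x = 2 + u, y = -3 + v and expand: f = -u**2*v - u**2 - u*v**2 + v**3 + v**2.
No constant or linear terms (consistent with a singular point). Quadratic part: -u**2 + v**2. Cubic part: -u**2*v - u*v**2 + v**3.
The quadratic part v**2 - u**2 = (v − u)(v + u) splits into two distinct linear factors, so there are two distinct tangent lines y − -3 = ±(x − 2) — this is a node (ordinary double point).
Classification: node.


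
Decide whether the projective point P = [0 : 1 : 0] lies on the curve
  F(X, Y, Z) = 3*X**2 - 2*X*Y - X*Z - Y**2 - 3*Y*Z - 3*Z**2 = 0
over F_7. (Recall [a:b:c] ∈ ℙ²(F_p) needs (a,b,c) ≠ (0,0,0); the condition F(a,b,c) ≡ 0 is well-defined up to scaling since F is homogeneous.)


F(0,1,0) ≡ 6 (mod 7); P is NOT on the curve.

Evaluate F(0, 1, 0) term-by-term (mod 7).
  3*X**2 ↦ 3·0·1·1 = 0
  -2*X*Y ↦ -2·0·1·1 = 0
  -X*Z ↦ -1·0·1·0 = 0
  -Y**2 ↦ -1·1·1·1 = -1
  -3*Y*Z ↦ -3·1·1·0 = 0
  -3*Z**2 ↦ -3·1·1·0 = 0
Sum: F(0, 1, 0) = (0) + (0) + (0) + (-1) + (0) + (0) = -1.
Reducing mod 7: -1 ≡ 6 (mod 7).
Since F(a, b, c) ≡ 6 ≠ 0 (mod 7), P does NOT lie on the curve.


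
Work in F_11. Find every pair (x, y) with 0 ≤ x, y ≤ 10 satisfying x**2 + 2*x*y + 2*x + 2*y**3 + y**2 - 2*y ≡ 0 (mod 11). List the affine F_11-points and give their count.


Affine F_11-points: {(0, 0), (1, 3), (2, 3), (3, 1), (4, 1), (4, 6), (4, 9), (6, 2), (8, 7), (9, 0), (9, 7), (9, 9), (10, 2)}; count = 13.

For each of the 121 pairs (x, y) ∈ F_11², evaluate f(x, y) mod 11. Record the zeros.
  x = 0: [0↦0, 1↦1, 2↦5, 3↦2, 4↦4, 5↦1, 6↦5, 7↦6, 8↦5, 9↦3, 10↦1]  zeros at y ∈ {0}
  x = 1: [0↦3, 1↦6, 2↦1, 3↦0, 4↦4, 5↦3, 6↦9, 7↦1, 8↦2, 9↦2, 10↦2]  zeros at y ∈ {3}
  x = 2: [0↦8, 1↦2, 2↦10, 3↦0, 4↦6, 5↦7, 6↦4, 7↦9, 8↦1, 9↦3, 10↦5]  zeros at y ∈ {3}
  x = 3: [0↦4, 1↦0, 2↦10, 3↦2, 4↦10, 5↦2, 6↦1, 7↦8, 8↦2, 9↦6, 10↦10]  zeros at y ∈ {1}
  x = 4: [0↦2, 1↦0, 2↦1, 3↦6, 4↦5, 5↦10, 6↦0, 7↦9, 8↦5, 9↦0, 10↦6]  zeros at y ∈ {1, 6, 9}
  x = 5: [0↦2, 1↦2, 2↦5, 3↦1, 4↦2, 5↦9, 6↦1, 7↦1, 8↦10, 9↦7, 10↦4]  zeros at y ∈ ∅
  x = 6: [0↦4, 1↦6, 2↦0, 3↦9, 4↦1, 5↦10, 6↦4, 7↦6, 8↦6, 9↦5, 10↦4]  zeros at y ∈ {2}
  x = 7: [0↦8, 1↦1, 2↦8, 3↦8, 4↦2, 5↦2, 6↦9, 7↦2, 8↦4, 9↦5, 10↦6]  zeros at y ∈ ∅
  x = 8: [0↦3, 1↦9, 2↦7, 3↦9, 4↦5, 5↦7, 6↦5, 7↦0, 8↦4, 9↦7, 10↦10]  zeros at y ∈ {7}
  x = 9: [0↦0, 1↦8, 2↦8, 3↦1, 4↦10, 5↦3, 6↦3, 7↦0, 8↦6, 9↦0, 10↦5]  zeros at y ∈ {0, 7, 9}
  x = 10: [0↦10, 1↦9, 2↦0, 3↦6, 4↦6, 5↦1, 6↦3, 7↦2, 8↦10, 9↦6, 10↦2]  zeros at y ∈ {2}
Collecting zeros: affine points = {(0, 0), (1, 3), (2, 3), (3, 1), (4, 1), (4, 6), (4, 9), (6, 2), (8, 7), (9, 0), (9, 7), (9, 9), (10, 2)}.
Total count |C(F_11)_aff| = 13.


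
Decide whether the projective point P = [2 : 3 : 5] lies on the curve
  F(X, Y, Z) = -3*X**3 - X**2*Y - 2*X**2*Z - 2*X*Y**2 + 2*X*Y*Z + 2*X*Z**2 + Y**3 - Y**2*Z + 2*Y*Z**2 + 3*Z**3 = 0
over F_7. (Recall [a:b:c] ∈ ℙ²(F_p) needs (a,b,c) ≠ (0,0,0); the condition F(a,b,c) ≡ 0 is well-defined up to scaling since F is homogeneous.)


F(2,3,5) ≡ 2 (mod 7); P is NOT on the curve.

Evaluate F(2, 3, 5) term-by-term (mod 7).
  -3*X**3 ↦ -3·8·1·1 = -24
  -X**2*Y ↦ -1·4·3·1 = -12
  -2*X**2*Z ↦ -2·4·1·5 = -40
  -2*X*Y**2 ↦ -2·2·9·1 = -36
  2*X*Y*Z ↦ 2·2·3·5 = 60
  2*X*Z**2 ↦ 2·2·1·25 = 100
  Y**3 ↦ 1·1·27·1 = 27
  -Y**2*Z ↦ -1·1·9·5 = -45
  2*Y*Z**2 ↦ 2·1·3·25 = 150
  3*Z**3 ↦ 3·1·1·125 = 375
Sum: F(2, 3, 5) = (-24) + (-12) + (-40) + (-36) + (60) + (100) + (27) + (-45) + (150) + (375) = 555.
Reducing mod 7: 555 ≡ 2 (mod 7).
Since F(a, b, c) ≡ 2 ≠ 0 (mod 7), P does NOT lie on the curve.


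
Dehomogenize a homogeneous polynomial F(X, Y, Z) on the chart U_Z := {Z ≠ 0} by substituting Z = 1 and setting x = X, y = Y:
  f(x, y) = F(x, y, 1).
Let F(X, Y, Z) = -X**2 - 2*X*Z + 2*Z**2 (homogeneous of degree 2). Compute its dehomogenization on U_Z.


f(x, y) = -x**2 - 2*x + 2

On U_Z we set Z = 1. Each monomial c·X^i·Y^j·Z^k in F becomes c·x^i·y^j·1^k = c·x^i·y^j.
Substituting Z = 1: F(X, Y, 1) = -x**2 - 2*x + 2.
Note: deg(f) ≤ deg(F) = 2; strict inequality happens when F is divisible by Z (lost terms).


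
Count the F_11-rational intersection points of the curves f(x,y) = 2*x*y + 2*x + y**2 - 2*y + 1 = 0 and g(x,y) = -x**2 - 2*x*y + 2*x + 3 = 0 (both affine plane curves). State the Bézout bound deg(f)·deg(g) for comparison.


Common zeros: {(9, 4)}; count = 1; Bézout bound = 4.

deg(f) = 2, deg(g) = 2, so Bézout bound = 4.
Scan x ∈ F_11. For each x, list the y ∈ F_11 with f(x, y) ≡ 0 and those with g(x, y) ≡ 0 (mod 11); the common zeros in that column are the intersection.
  x = 0: f ≡ 0 at y ∈ {1}; g ≡ 0 at y ∈ ∅; common: ∅.
  x = 1: f ≡ 0 at y ∈ ∅; g ≡ 0 at y ∈ {2}; common: ∅.
  x = 2: f ≡ 0 at y ∈ ∅; g ≡ 0 at y ∈ {9}; common: ∅.
  x = 3: f ≡ 0 at y ∈ ∅; g ≡ 0 at y ∈ {0}; common: ∅.
  x = 4: f ≡ 0 at y ∈ {8}; g ≡ 0 at y ∈ {9}; common: ∅.
  x = 5: f ≡ 0 at y ∈ {0, 3}; g ≡ 0 at y ∈ {1}; common: ∅.
  x = 6: f ≡ 0 at y ∈ {5, 7}; g ≡ 0 at y ∈ {1}; common: ∅.
  x = 7: f ≡ 0 at y ∈ ∅; g ≡ 0 at y ∈ {4}; common: ∅.
  x = 8: f ≡ 0 at y ∈ ∅; g ≡ 0 at y ∈ {2}; common: ∅.
  x = 9: f ≡ 0 at y ∈ {2, 4}; g ≡ 0 at y ∈ {4}; common: {4}.
  x = 10: f ≡ 0 at y ∈ {6, 9}; g ≡ 0 at y ∈ {0}; common: ∅.
Collecting: common zeros = {(9, 4)}, so the count is 1.
Comparison with the Bézout bound: 1 ≤ 4 = deg(f)·deg(g), as expected for curves with no common component (the affine F_11-count falls short of the bound because intersections may lie at infinity, over extension fields, or carry multiplicity).


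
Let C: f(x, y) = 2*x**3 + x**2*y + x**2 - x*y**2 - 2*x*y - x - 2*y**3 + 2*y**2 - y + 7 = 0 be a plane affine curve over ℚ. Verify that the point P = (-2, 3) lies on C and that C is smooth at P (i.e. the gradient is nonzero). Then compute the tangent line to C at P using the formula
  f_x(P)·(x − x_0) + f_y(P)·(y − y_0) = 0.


Tangent line at P: -8*x - 23*y + 53 = 0.

Step 1: f(-2, 3) = 0, so P lies on C.
Step 2: partial derivatives
  f_x(x, y) = 6*x**2 + 2*x*y + 2*x - y**2 - 2*y - 1, f_y(x, y) = x**2 - 2*x*y - 2*x - 6*y**2 + 4*y - 1.
  f_x(P) = -8, f_y(P) = -23 (gradient nonzero, so P is smooth).
Step 3: tangent line at P: -8·(x − -2) + -23·(y − 3) = 0.
Expanding: -8*x - 23*y + 53 = 0.


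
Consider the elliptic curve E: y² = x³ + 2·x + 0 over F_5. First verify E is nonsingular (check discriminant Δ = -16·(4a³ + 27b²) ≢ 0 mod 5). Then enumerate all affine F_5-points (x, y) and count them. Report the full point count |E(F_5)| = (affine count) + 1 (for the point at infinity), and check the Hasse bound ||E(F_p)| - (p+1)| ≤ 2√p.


Affine points = {(0, 0)}; affine count = 1; |E(F_5)| = 2.

Discriminant check: Δ ∝ 4a³ + 27b² = 4·2³ + 27·0² = 4·8 + 27·0 ≡ 2 (mod 5). Nonzero ⇒ E is nonsingular.
For each x ∈ F_5, compute rhs = x³ + 2·x + 0 mod 5, then count y ∈ F_5 with y² ≡ rhs.
  x = 0: rhs = 0, matching y values: 0 (1 points).
  x = 1: rhs = 3, matching y values: none (0 points).
  x = 2: rhs = 2, matching y values: none (0 points).
  x = 3: rhs = 3, matching y values: none (0 points).
  x = 4: rhs = 2, matching y values: none (0 points).
Total affine count: 1.
Full point count |E(F_5)| = 1 + 1 = 2.
Hasse bound: |2 − (5+1)| = |-4| = 4 ≤ 2√5 ≈ 4.4721 ✓.


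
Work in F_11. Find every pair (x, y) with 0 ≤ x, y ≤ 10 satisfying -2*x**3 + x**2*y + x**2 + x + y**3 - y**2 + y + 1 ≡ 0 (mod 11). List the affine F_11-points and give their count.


Affine F_11-points: {(0, 3), (0, 6), (5, 5), (6, 1), (9, 2), (10, 2)}; count = 6.

For each of the 121 pairs (x, y) ∈ F_11², evaluate f(x, y) mod 11. Record the zeros.
  x = 0: [0↦1, 1↦2, 2↦7, 3↦0, 4↦9, 5↦7, 6↦0, 7↦5, 8↦6, 9↦9, 10↦9]  zeros at y ∈ {3, 6}
  x = 1: [0↦1, 1↦3, 2↦9, 3↦3, 4↦2, 5↦1, 6↦6, 7↦1, 8↦3, 9↦7, 10↦8]  zeros at y ∈ ∅
  x = 2: [0↦2, 1↦7, 2↦5, 3↦2, 4↦4, 5↦6, 6↦3, 7↦1, 8↦6, 9↦2, 10↦6]  zeros at y ∈ ∅
  x = 3: [0↦3, 1↦2, 2↦5, 3↦7, 4↦3, 5↦10, 6↦1, 7↦4, 8↦3, 9↦4, 10↦2]  zeros at y ∈ ∅
  x = 4: [0↦3, 1↦9, 2↦8, 3↦6, 4↦9, 5↦1, 6↦10, 7↦9, 8↦4, 9↦1, 10↦6]  zeros at y ∈ ∅
  x = 5: [0↦1, 1↦5, 2↦2, 3↦9, 4↦10, 5↦0, 6↦7, 7↦4, 8↦8, 9↦3, 10↦6]  zeros at y ∈ {5}
  x = 6: [0↦7, 1↦0, 2↦8, 3↦4, 4↦5, 5↦6, 6↦2, 7↦10, 8↦3, 9↦9, 10↦1]  zeros at y ∈ {1}
  x = 7: [0↦9, 1↦4, 2↦3, 3↦1, 4↦4, 5↦7, 6↦5, 7↦4, 8↦10, 9↦7, 10↦1]  zeros at y ∈ ∅
  x = 8: [0↦6, 1↦5, 2↦8, 3↦10, 4↦6, 5↦2, 6↦4, 7↦7, 8↦6, 9↦7, 10↦5]  zeros at y ∈ ∅
  x = 9: [0↦8, 1↦2, 2↦0, 3↦8, 4↦10, 5↦1, 6↦9, 7↦7, 8↦1, 9↦8, 10↦1]  zeros at y ∈ {2}
  x = 10: [0↦3, 1↦5, 2↦0, 3↦5, 4↦4, 5↦3, 6↦8, 7↦3, 8↦5, 9↦9, 10↦10]  zeros at y ∈ {2}
Collecting zeros: affine points = {(0, 3), (0, 6), (5, 5), (6, 1), (9, 2), (10, 2)}.
Total count |C(F_11)_aff| = 6.


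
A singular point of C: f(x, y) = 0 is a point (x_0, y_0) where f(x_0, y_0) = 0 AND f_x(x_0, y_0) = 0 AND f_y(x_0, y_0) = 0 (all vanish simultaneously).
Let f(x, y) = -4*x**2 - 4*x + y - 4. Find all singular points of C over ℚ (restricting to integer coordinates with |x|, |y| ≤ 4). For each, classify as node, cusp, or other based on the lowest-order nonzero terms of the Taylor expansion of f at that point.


No singular points in the scanned grid; C is smooth there.

Compute partial derivatives:
  f_x = -8*x - 4.
  f_y = 1.
f_y = 1 is a nonzero constant, so f_y never vanishes: no point (x, y) can satisfy f = f_x = f_y = 0. In particular no (x, y) ∈ {−4, ..., 4}² is singular; the curve is smooth.


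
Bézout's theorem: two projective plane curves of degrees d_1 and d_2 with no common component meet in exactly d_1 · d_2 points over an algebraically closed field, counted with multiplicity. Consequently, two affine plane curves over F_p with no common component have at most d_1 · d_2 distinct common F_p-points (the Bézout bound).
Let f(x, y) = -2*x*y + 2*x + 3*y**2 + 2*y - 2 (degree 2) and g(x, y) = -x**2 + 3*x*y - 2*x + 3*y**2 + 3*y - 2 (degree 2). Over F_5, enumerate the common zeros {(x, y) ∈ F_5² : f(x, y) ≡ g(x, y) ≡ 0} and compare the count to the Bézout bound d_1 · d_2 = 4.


Common zeros: {(1, 0), (2, 2)}; count = 2; Bézout bound = 4.

deg(f) = 2, deg(g) = 2, so Bézout bound = 4.
Scan x ∈ F_5. For each x, list the y ∈ F_5 with f(x, y) ≡ 0 and those with g(x, y) ≡ 0 (mod 5); the common zeros in that column are the intersection.
  x = 0: f ≡ 0 at y ∈ ∅; g ≡ 0 at y ∈ ∅; common: ∅.
  x = 1: f ≡ 0 at y ∈ {0}; g ≡ 0 at y ∈ {0, 3}; common: {0}.
  x = 2: f ≡ 0 at y ∈ {2}; g ≡ 0 at y ∈ {0, 2}; common: {2}.
  x = 3: f ≡ 0 at y ∈ ∅; g ≡ 0 at y ∈ ∅; common: ∅.
  x = 4: f ≡ 0 at y ∈ {3, 4}; g ≡ 0 at y ∈ ∅; common: ∅.
Collecting: common zeros = {(1, 0), (2, 2)}, so the count is 2.
Comparison with the Bézout bound: 2 ≤ 4 = deg(f)·deg(g), as expected for curves with no common component (the affine F_5-count falls short of the bound because intersections may lie at infinity, over extension fields, or carry multiplicity).


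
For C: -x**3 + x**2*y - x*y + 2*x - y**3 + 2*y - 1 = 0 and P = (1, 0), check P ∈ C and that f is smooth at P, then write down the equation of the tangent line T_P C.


Tangent line at P: -x + 2*y + 1 = 0.

Step 1: f(1, 0) = 0, so P lies on C.
Step 2: partial derivatives
  f_x(x, y) = -3*x**2 + 2*x*y - y + 2, f_y(x, y) = x**2 - x - 3*y**2 + 2.
  f_x(P) = -1, f_y(P) = 2 (gradient nonzero, so P is smooth).
Step 3: tangent line at P: -1·(x − 1) + 2·(y − 0) = 0.
Expanding: -x + 2*y + 1 = 0.


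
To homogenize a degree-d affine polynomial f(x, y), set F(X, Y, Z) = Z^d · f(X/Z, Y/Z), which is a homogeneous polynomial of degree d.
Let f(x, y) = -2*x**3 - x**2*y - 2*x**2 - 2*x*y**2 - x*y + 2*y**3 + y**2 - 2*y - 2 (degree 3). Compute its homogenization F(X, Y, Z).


F(X, Y, Z) = -2*X**3 - X**2*Y - 2*X**2*Z - 2*X*Y**2 - X*Y*Z + 2*Y**3 + Y**2*Z - 2*Y*Z**2 - 2*Z**3

deg(f) = 3.
Substitute x = X/Z, y = Y/Z into f, then multiply by Z^3.
  monomial -2·x^3·y^0 ↦ -2·X^3·Y^0·Z^0.
  monomial -1·x^2·y^1 ↦ -1·X^2·Y^1·Z^0.
  monomial -2·x^2·y^0 ↦ -2·X^2·Y^0·Z^1.
  monomial -2·x^1·y^2 ↦ -2·X^1·Y^2·Z^0.
  monomial -1·x^1·y^1 ↦ -1·X^1·Y^1·Z^1.
  monomial 2·x^0·y^3 ↦ 2·X^0·Y^3·Z^0.
  monomial 1·x^0·y^2 ↦ 1·X^0·Y^2·Z^1.
  monomial -2·x^0·y^1 ↦ -2·X^0·Y^1·Z^2.
  monomial -2·x^0·y^0 ↦ -2·X^0·Y^0·Z^3.
Collecting: F(X, Y, Z) = -2*X**3 - X**2*Y - 2*X**2*Z - 2*X*Y**2 - X*Y*Z + 2*Y**3 + Y**2*Z - 2*Y*Z**2 - 2*Z**3.


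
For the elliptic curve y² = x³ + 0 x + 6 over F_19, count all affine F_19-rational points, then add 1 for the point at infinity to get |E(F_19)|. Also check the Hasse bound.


Affine points = {(0, 5), (0, 14), (1, 8), (1, 11), (5, 6), (5, 13), (7, 8), (7, 11), (8, 9), (8, 10), (11, 8), (11, 11), (12, 9), (12, 10), (16, 6), (16, 13), (17, 6), (17, 13), (18, 9), (18, 10)}; affine count = 20; |E(F_19)| = 21.

Discriminant check: Δ ∝ 4a³ + 27b² = 4·0³ + 27·6² = 4·0 + 27·36 ≡ 3 (mod 19). Nonzero ⇒ E is nonsingular.
For each x ∈ F_19, compute rhs = x³ + 0·x + 6 mod 19, then count y ∈ F_19 with y² ≡ rhs.
  x = 0: rhs = 6, matching y values: 5, 14 (2 points).
  x = 1: rhs = 7, matching y values: 8, 11 (2 points).
  x = 2: rhs = 14, matching y values: none (0 points).
  x = 3: rhs = 14, matching y values: none (0 points).
  x = 4: rhs = 13, matching y values: none (0 points).
  x = 5: rhs = 17, matching y values: 6, 13 (2 points).
  x = 6: rhs = 13, matching y values: none (0 points).
  x = 7: rhs = 7, matching y values: 8, 11 (2 points).
  x = 8: rhs = 5, matching y values: 9, 10 (2 points).
  x = 9: rhs = 13, matching y values: none (0 points).
  x = 10: rhs = 18, matching y values: none (0 points).
  x = 11: rhs = 7, matching y values: 8, 11 (2 points).
  x = 12: rhs = 5, matching y values: 9, 10 (2 points).
  x = 13: rhs = 18, matching y values: none (0 points).
  x = 14: rhs = 14, matching y values: none (0 points).
  x = 15: rhs = 18, matching y values: none (0 points).
  x = 16: rhs = 17, matching y values: 6, 13 (2 points).
  x = 17: rhs = 17, matching y values: 6, 13 (2 points).
  x = 18: rhs = 5, matching y values: 9, 10 (2 points).
Total affine count: 20.
Full point count |E(F_19)| = 20 + 1 = 21.
Hasse bound: |21 − (19+1)| = |1| = 1 ≤ 2√19 ≈ 8.7178 ✓.


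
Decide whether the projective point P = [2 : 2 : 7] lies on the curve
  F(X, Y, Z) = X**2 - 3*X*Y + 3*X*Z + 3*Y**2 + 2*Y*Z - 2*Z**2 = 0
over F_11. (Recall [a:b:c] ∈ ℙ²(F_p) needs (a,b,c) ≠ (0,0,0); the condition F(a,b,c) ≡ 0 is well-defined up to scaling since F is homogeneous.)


F(2,2,7) ≡ 9 (mod 11); P is NOT on the curve.

Evaluate F(2, 2, 7) term-by-term (mod 11).
  X**2 ↦ 1·4·1·1 = 4
  -3*X*Y ↦ -3·2·2·1 = -12
  3*X*Z ↦ 3·2·1·7 = 42
  3*Y**2 ↦ 3·1·4·1 = 12
  2*Y*Z ↦ 2·1·2·7 = 28
  -2*Z**2 ↦ -2·1·1·49 = -98
Sum: F(2, 2, 7) = (4) + (-12) + (42) + (12) + (28) + (-98) = -24.
Reducing mod 11: -24 ≡ 9 (mod 11).
Since F(a, b, c) ≡ 9 ≠ 0 (mod 11), P does NOT lie on the curve.


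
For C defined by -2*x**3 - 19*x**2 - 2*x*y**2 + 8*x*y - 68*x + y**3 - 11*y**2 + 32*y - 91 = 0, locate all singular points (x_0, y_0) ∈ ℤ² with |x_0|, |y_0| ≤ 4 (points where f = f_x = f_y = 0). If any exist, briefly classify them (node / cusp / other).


Singular points: {(-3, 2)}; classification: node.

Compute partial derivatives:
  f_x = -6*x**2 - 38*x - 2*y**2 + 8*y - 68.
  f_y = -4*x*y + 8*x + 3*y**2 - 22*y + 32.
Scan x_0 ∈ {−4, ..., 4}. For each x_0, f_y(x_0, y) is a polynomial in y; find its integer roots y ∈ {−4, ..., 4}, then test f_x and f at those candidates.
  x = -4: f_y(-4, y) = 3*y**2 - 6*y; vanishes at y ∈ {0, 2}. (-4, 0): f_x = -12 ≠ 0; (-4, 2): f_x = -4 ≠ 0.
  x = -3: f_y(-3, y) = 3*y**2 - 10*y + 8; vanishes at y ∈ {2}. (-3, 2): f_x = 0, f = 0 — SINGULAR.
  x = -2: f_y(-2, y) = 3*y**2 - 14*y + 16; vanishes at y ∈ {2}. (-2, 2): f_x = -8 ≠ 0.
  x = -1: f_y(-1, y) = 3*y**2 - 18*y + 24; vanishes at y ∈ {2, 4}. (-1, 2): f_x = -28 ≠ 0; (-1, 4): f_x = -36 ≠ 0.
  x = 0: f_y(0, y) = 3*y**2 - 22*y + 32; vanishes at y ∈ {2}. (0, 2): f_x = -60 ≠ 0.
  x = 1: f_y(1, y) = 3*y**2 - 26*y + 40; vanishes at y ∈ {2}. (1, 2): f_x = -104 ≠ 0.
  x = 2: f_y(2, y) = 3*y**2 - 30*y + 48; vanishes at y ∈ {2}. (2, 2): f_x = -160 ≠ 0.
  x = 3: f_y(3, y) = 3*y**2 - 34*y + 56; vanishes at y ∈ {2}. (3, 2): f_x = -228 ≠ 0.
  x = 4: f_y(4, y) = 3*y**2 - 38*y + 64; vanishes at y ∈ {2}. (4, 2): f_x = -308 ≠ 0.
Only singular point on the grid: (-3, 2).
Classify: substitute x = -3 + u, y = 2 + v and expand: f = -2*u**3 - u**2 - 2*u*v**2 + v**3 + v**2.
No constant or linear terms (consistent with a singular point). Quadratic part: -u**2 + v**2. Cubic part: -2*u**3 - 2*u*v**2 + v**3.
The quadratic part v**2 - u**2 = (v − u)(v + u) splits into two distinct linear factors, so there are two distinct tangent lines y − 2 = ±(x − -3) — this is a node (ordinary double point).
Classification: node.


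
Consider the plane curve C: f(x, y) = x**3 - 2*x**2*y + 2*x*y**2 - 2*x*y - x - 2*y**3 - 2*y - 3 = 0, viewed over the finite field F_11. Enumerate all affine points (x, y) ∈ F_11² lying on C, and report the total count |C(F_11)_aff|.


Affine F_11-points: {(1, 9), (3, 5), (3, 10), (4, 2), (5, 3), (5, 4), (5, 9), (6, 8), (7, 1), (8, 6)}; count = 10.

For each of the 121 pairs (x, y) ∈ F_11², evaluate f(x, y) mod 11. Record the zeros.
  x = 0: [0↦8, 1↦4, 2↦10, 3↦3, 4↦4, 5↦1, 6↦4, 7↦1, 8↦2, 9↦6, 10↦1]  zeros at y ∈ ∅
  x = 1: [0↦8, 1↦2, 2↦10, 3↦9, 4↦9, 5↦9, 6↦8, 7↦5, 8↦10, 9↦0, 10↦7]  zeros at y ∈ {9}
  x = 2: [0↦3, 1↦2, 2↦8, 3↦9, 4↦4, 5↦3, 6↦5, 7↦9, 8↦3, 9↦8, 10↦1]  zeros at y ∈ ∅
  x = 3: [0↦10, 1↦10, 2↦10, 3↦9, 4↦6, 5↦0, 6↦1, 7↦8, 8↦9, 9↦3, 10↦0]  zeros at y ∈ {5, 10}
  x = 4: [0↦2, 1↦10, 2↦0, 3↦4, 4↦10, 5↦6, 6↦2, 7↦8, 8↦1, 9↦2, 10↦10]  zeros at y ∈ {2}
  x = 5: [0↦7, 1↦8, 2↦6, 3↦0, 4↦0, 5↦5, 6↦3, 7↦4, 8↦7, 9↦0, 10↦4]  zeros at y ∈ {3, 4, 9}
  x = 6: [0↦9, 1↦10, 2↦1, 3↦3, 4↦4, 5↦3, 6↦10, 7↦2, 8↦0, 9↦3, 10↦10]  zeros at y ∈ {8}
  x = 7: [0↦3, 1↦0, 2↦2, 3↦8, 4↦6, 5↦6, 6↦7, 7↦8, 8↦8, 9↦6, 10↦1]  zeros at y ∈ {1}
  x = 8: [0↦6, 1↦6, 2↦4, 3↦10, 4↦1, 5↦9, 6↦0, 7↦6, 8↦4, 9↦4, 10↦5]  zeros at y ∈ {6}
  x = 9: [0↦2, 1↦1, 2↦2, 3↦4, 4↦6, 5↦7, 6↦6, 7↦2, 8↦5, 9↦3, 10↦6]  zeros at y ∈ ∅
  x = 10: [0↦8, 1↦2, 2↦2, 3↦7, 4↦5, 5↦6, 6↦9, 7↦2, 8↦6, 9↦9, 10↦10]  zeros at y ∈ ∅
Collecting zeros: affine points = {(1, 9), (3, 5), (3, 10), (4, 2), (5, 3), (5, 4), (5, 9), (6, 8), (7, 1), (8, 6)}.
Total count |C(F_11)_aff| = 10.


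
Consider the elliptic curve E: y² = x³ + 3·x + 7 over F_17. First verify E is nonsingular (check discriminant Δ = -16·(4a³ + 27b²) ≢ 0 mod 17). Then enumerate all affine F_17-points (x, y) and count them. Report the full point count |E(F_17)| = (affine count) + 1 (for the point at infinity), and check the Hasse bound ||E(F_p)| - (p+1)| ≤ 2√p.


Affine points = {(2, 2), (2, 15), (3, 3), (3, 14), (4, 7), (4, 10), (8, 4), (8, 13), (9, 7), (9, 10), (10, 0), (13, 4), (13, 13)}; affine count = 13; |E(F_17)| = 14.

Discriminant check: Δ ∝ 4a³ + 27b² = 4·3³ + 27·7² = 4·27 + 27·49 ≡ 3 (mod 17). Nonzero ⇒ E is nonsingular.
For each x ∈ F_17, compute rhs = x³ + 3·x + 7 mod 17, then count y ∈ F_17 with y² ≡ rhs.
  x = 0: rhs = 7, matching y values: none (0 points).
  x = 1: rhs = 11, matching y values: none (0 points).
  x = 2: rhs = 4, matching y values: 2, 15 (2 points).
  x = 3: rhs = 9, matching y values: 3, 14 (2 points).
  x = 4: rhs = 15, matching y values: 7, 10 (2 points).
  x = 5: rhs = 11, matching y values: none (0 points).
  x = 6: rhs = 3, matching y values: none (0 points).
  x = 7: rhs = 14, matching y values: none (0 points).
  x = 8: rhs = 16, matching y values: 4, 13 (2 points).
  x = 9: rhs = 15, matching y values: 7, 10 (2 points).
  x = 10: rhs = 0, matching y values: 0 (1 points).
  x = 11: rhs = 11, matching y values: none (0 points).
  x = 12: rhs = 3, matching y values: none (0 points).
  x = 13: rhs = 16, matching y values: 4, 13 (2 points).
  x = 14: rhs = 5, matching y values: none (0 points).
  x = 15: rhs = 10, matching y values: none (0 points).
  x = 16: rhs = 3, matching y values: none (0 points).
Total affine count: 13.
Full point count |E(F_17)| = 13 + 1 = 14.
Hasse bound: |14 − (17+1)| = |-4| = 4 ≤ 2√17 ≈ 8.2462 ✓.


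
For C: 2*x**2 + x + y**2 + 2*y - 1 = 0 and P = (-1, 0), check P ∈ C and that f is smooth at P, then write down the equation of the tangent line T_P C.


Tangent line at P: -3*x + 2*y - 3 = 0.

Step 1: f(-1, 0) = 0, so P lies on C.
Step 2: partial derivatives
  f_x(x, y) = 4*x + 1, f_y(x, y) = 2*y + 2.
  f_x(P) = -3, f_y(P) = 2 (gradient nonzero, so P is smooth).
Step 3: tangent line at P: -3·(x − -1) + 2·(y − 0) = 0.
Expanding: -3*x + 2*y - 3 = 0.


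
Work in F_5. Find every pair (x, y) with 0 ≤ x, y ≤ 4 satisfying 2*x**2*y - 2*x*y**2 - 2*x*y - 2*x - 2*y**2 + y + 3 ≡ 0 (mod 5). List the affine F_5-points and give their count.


Affine F_5-points: {(0, 4), (2, 2), (2, 3), (4, 0), (4, 1), (4, 2), (4, 3), (4, 4)}; count = 8.

For each of the 25 pairs (x, y) ∈ F_5², evaluate f(x, y) mod 5. Record the zeros.
  x = 0: [0↦3, 1↦2, 2↦2, 3↦3, 4↦0]  zeros at y ∈ {4}
  x = 1: [0↦1, 1↦3, 2↦2, 3↦3, 4↦1]  zeros at y ∈ ∅
  x = 2: [0↦4, 1↦3, 2↦0, 3↦0, 4↦3]  zeros at y ∈ {2, 3}
  x = 3: [0↦2, 1↦2, 2↦1, 3↦4, 4↦1]  zeros at y ∈ ∅
  x = 4: [0↦0, 1↦0, 2↦0, 3↦0, 4↦0]  zeros at y ∈ {0, 1, 2, 3, 4}
Collecting zeros: affine points = {(0, 4), (2, 2), (2, 3), (4, 0), (4, 1), (4, 2), (4, 3), (4, 4)}.
Total count |C(F_5)_aff| = 8.


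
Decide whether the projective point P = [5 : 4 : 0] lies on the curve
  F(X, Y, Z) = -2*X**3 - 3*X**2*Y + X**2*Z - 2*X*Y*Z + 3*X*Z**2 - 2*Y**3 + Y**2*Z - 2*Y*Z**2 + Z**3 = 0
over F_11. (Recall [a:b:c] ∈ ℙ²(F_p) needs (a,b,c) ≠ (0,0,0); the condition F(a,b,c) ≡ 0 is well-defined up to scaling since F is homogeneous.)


F(5,4,0) ≡ 4 (mod 11); P is NOT on the curve.

Evaluate F(5, 4, 0) term-by-term (mod 11).
  -2*X**3 ↦ -2·125·1·1 = -250
  -3*X**2*Y ↦ -3·25·4·1 = -300
  X**2*Z ↦ 1·25·1·0 = 0
  -2*X*Y*Z ↦ -2·5·4·0 = 0
  3*X*Z**2 ↦ 3·5·1·0 = 0
  -2*Y**3 ↦ -2·1·64·1 = -128
  Y**2*Z ↦ 1·1·16·0 = 0
  -2*Y*Z**2 ↦ -2·1·4·0 = 0
  Z**3 ↦ 1·1·1·0 = 0
Sum: F(5, 4, 0) = (-250) + (-300) + (0) + (0) + (0) + (-128) + (0) + (0) + (0) = -678.
Reducing mod 11: -678 ≡ 4 (mod 11).
Since F(a, b, c) ≡ 4 ≠ 0 (mod 11), P does NOT lie on the curve.


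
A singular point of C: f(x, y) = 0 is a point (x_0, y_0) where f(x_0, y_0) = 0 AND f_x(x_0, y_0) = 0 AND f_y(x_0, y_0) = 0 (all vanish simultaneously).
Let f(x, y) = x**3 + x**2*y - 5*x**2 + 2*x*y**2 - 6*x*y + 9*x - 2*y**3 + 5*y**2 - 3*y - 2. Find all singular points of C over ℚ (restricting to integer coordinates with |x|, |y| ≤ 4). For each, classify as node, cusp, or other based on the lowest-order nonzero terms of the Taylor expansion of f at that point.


Singular points: {(1, 1)}; classification: node.

Compute partial derivatives:
  f_x = 3*x**2 + 2*x*y - 10*x + 2*y**2 - 6*y + 9.
  f_y = x**2 + 4*x*y - 6*x - 6*y**2 + 10*y - 3.
Scan x_0 ∈ {−4, ..., 4}. For each x_0, f_y(x_0, y) is a polynomial in y; find its integer roots y ∈ {−4, ..., 4}, then test f_x and f at those candidates.
  x = -4: f_y(-4, y) = -6*y**2 - 6*y + 37; no integer root y with |y| ≤ 4.
  x = -3: f_y(-3, y) = -6*y**2 - 2*y + 24; no integer root y with |y| ≤ 4.
  x = -2: f_y(-2, y) = -6*y**2 + 2*y + 13; no integer root y with |y| ≤ 4.
  x = -1: f_y(-1, y) = -6*y**2 + 6*y + 4; no integer root y with |y| ≤ 4.
  x = 0: f_y(0, y) = -6*y**2 + 10*y - 3; no integer root y with |y| ≤ 4.
  x = 1: f_y(1, y) = -6*y**2 + 14*y - 8; vanishes at y ∈ {1}. (1, 1): f_x = 0, f = 0 — SINGULAR.
  x = 2: f_y(2, y) = -6*y**2 + 18*y - 11; no integer root y with |y| ≤ 4.
  x = 3: f_y(3, y) = -6*y**2 + 22*y - 12; vanishes at y ∈ {3}. (3, 3): f_x = 24 ≠ 0.
  x = 4: f_y(4, y) = -6*y**2 + 26*y - 11; no integer root y with |y| ≤ 4.
Only singular point on the grid: (1, 1).
Classify: substitute x = 1 + u, y = 1 + v and expand: f = u**3 + u**2*v - u**2 + 2*u*v**2 - 2*v**3 + v**2.
No constant or linear terms (consistent with a singular point). Quadratic part: -u**2 + v**2. Cubic part: u**3 + u**2*v + 2*u*v**2 - 2*v**3.
The quadratic part v**2 - u**2 = (v − u)(v + u) splits into two distinct linear factors, so there are two distinct tangent lines y − 1 = ±(x − 1) — this is a node (ordinary double point).
Classification: node.


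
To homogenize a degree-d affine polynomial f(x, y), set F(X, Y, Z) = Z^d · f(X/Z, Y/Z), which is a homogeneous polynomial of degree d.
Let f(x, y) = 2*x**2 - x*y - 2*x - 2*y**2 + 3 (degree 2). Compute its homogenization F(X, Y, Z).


F(X, Y, Z) = 2*X**2 - X*Y - 2*X*Z - 2*Y**2 + 3*Z**2

deg(f) = 2.
Substitute x = X/Z, y = Y/Z into f, then multiply by Z^2.
  monomial 2·x^2·y^0 ↦ 2·X^2·Y^0·Z^0.
  monomial -1·x^1·y^1 ↦ -1·X^1·Y^1·Z^0.
  monomial -2·x^1·y^0 ↦ -2·X^1·Y^0·Z^1.
  monomial -2·x^0·y^2 ↦ -2·X^0·Y^2·Z^0.
  monomial 3·x^0·y^0 ↦ 3·X^0·Y^0·Z^2.
Collecting: F(X, Y, Z) = 2*X**2 - X*Y - 2*X*Z - 2*Y**2 + 3*Z**2.


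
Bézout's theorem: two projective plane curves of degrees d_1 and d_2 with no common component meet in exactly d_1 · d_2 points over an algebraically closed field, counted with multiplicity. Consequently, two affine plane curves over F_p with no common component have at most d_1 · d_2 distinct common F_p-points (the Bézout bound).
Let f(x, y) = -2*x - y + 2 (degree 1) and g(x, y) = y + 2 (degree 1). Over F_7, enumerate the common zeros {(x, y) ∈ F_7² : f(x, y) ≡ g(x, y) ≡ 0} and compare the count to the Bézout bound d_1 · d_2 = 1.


Common zeros: {(2, 5)}; count = 1; Bézout bound = 1.

deg(f) = 1, deg(g) = 1, so Bézout bound = 1.
Scan x ∈ F_7. For each x, list the y ∈ F_7 with f(x, y) ≡ 0 and those with g(x, y) ≡ 0 (mod 7); the common zeros in that column are the intersection.
  x = 0: f ≡ 0 at y ∈ {2}; g ≡ 0 at y ∈ {5}; common: ∅.
  x = 1: f ≡ 0 at y ∈ {0}; g ≡ 0 at y ∈ {5}; common: ∅.
  x = 2: f ≡ 0 at y ∈ {5}; g ≡ 0 at y ∈ {5}; common: {5}.
  x = 3: f ≡ 0 at y ∈ {3}; g ≡ 0 at y ∈ {5}; common: ∅.
  x = 4: f ≡ 0 at y ∈ {1}; g ≡ 0 at y ∈ {5}; common: ∅.
  x = 5: f ≡ 0 at y ∈ {6}; g ≡ 0 at y ∈ {5}; common: ∅.
  x = 6: f ≡ 0 at y ∈ {4}; g ≡ 0 at y ∈ {5}; common: ∅.
Collecting: common zeros = {(2, 5)}, so the count is 1.
Comparison with the Bézout bound: 1 ≤ 1 = deg(f)·deg(g), as expected for curves with no common component (the bound is attained).


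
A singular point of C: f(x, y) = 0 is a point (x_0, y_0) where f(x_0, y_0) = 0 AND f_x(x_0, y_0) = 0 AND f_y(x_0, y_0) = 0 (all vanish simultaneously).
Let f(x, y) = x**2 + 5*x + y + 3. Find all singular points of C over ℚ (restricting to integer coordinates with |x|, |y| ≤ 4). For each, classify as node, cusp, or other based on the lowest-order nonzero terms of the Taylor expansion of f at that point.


No singular points in the scanned grid; C is smooth there.

Compute partial derivatives:
  f_x = 2*x + 5.
  f_y = 1.
f_y = 1 is a nonzero constant, so f_y never vanishes: no point (x, y) can satisfy f = f_x = f_y = 0. In particular no (x, y) ∈ {−4, ..., 4}² is singular; the curve is smooth.


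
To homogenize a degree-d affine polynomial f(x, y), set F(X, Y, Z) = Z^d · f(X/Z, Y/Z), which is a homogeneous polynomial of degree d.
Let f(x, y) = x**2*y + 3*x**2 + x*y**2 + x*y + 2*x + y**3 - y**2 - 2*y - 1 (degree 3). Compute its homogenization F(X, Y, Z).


F(X, Y, Z) = X**2*Y + 3*X**2*Z + X*Y**2 + X*Y*Z + 2*X*Z**2 + Y**3 - Y**2*Z - 2*Y*Z**2 - Z**3

deg(f) = 3.
Substitute x = X/Z, y = Y/Z into f, then multiply by Z^3.
  monomial 1·x^2·y^1 ↦ 1·X^2·Y^1·Z^0.
  monomial 3·x^2·y^0 ↦ 3·X^2·Y^0·Z^1.
  monomial 1·x^1·y^2 ↦ 1·X^1·Y^2·Z^0.
  monomial 1·x^1·y^1 ↦ 1·X^1·Y^1·Z^1.
  monomial 2·x^1·y^0 ↦ 2·X^1·Y^0·Z^2.
  monomial 1·x^0·y^3 ↦ 1·X^0·Y^3·Z^0.
  monomial -1·x^0·y^2 ↦ -1·X^0·Y^2·Z^1.
  monomial -2·x^0·y^1 ↦ -2·X^0·Y^1·Z^2.
  monomial -1·x^0·y^0 ↦ -1·X^0·Y^0·Z^3.
Collecting: F(X, Y, Z) = X**2*Y + 3*X**2*Z + X*Y**2 + X*Y*Z + 2*X*Z**2 + Y**3 - Y**2*Z - 2*Y*Z**2 - Z**3.


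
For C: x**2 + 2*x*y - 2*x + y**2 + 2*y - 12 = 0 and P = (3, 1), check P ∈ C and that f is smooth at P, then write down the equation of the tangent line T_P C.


Tangent line at P: 6*x + 10*y - 28 = 0.

Step 1: f(3, 1) = 0, so P lies on C.
Step 2: partial derivatives
  f_x(x, y) = 2*x + 2*y - 2, f_y(x, y) = 2*x + 2*y + 2.
  f_x(P) = 6, f_y(P) = 10 (gradient nonzero, so P is smooth).
Step 3: tangent line at P: 6·(x − 3) + 10·(y − 1) = 0.
Expanding: 6*x + 10*y - 28 = 0.


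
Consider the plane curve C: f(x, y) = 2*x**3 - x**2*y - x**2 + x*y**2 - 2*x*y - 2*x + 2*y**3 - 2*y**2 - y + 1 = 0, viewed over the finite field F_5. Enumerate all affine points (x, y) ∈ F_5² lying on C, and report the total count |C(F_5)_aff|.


Affine F_5-points: {(0, 1), (1, 0), (3, 0), (3, 3), (3, 4), (4, 0), (4, 4)}; count = 7.

For each of the 25 pairs (x, y) ∈ F_5², evaluate f(x, y) mod 5. Record the zeros.
  x = 0: [0↦1, 1↦0, 2↦2, 3↦4, 4↦3]  zeros at y ∈ {1}
  x = 1: [0↦0, 1↦2, 2↦4, 3↦3, 4↦1]  zeros at y ∈ {0}
  x = 2: [0↦4, 1↦2, 2↦2, 3↦1, 4↦1]  zeros at y ∈ ∅
  x = 3: [0↦0, 1↦2, 2↦3, 3↦0, 4↦0]  zeros at y ∈ {0, 3, 4}
  x = 4: [0↦0, 1↦4, 2↦4, 3↦2, 4↦0]  zeros at y ∈ {0, 4}
Collecting zeros: affine points = {(0, 1), (1, 0), (3, 0), (3, 3), (3, 4), (4, 0), (4, 4)}.
Total count |C(F_5)_aff| = 7.


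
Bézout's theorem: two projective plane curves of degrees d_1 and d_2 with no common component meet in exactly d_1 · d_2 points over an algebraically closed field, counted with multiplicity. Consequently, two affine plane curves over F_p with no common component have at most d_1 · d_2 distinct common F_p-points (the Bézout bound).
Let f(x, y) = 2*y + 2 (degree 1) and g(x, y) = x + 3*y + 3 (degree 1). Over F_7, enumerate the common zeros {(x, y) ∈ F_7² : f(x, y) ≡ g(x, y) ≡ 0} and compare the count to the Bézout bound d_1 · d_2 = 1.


Common zeros: {(0, 6)}; count = 1; Bézout bound = 1.

deg(f) = 1, deg(g) = 1, so Bézout bound = 1.
Scan x ∈ F_7. For each x, list the y ∈ F_7 with f(x, y) ≡ 0 and those with g(x, y) ≡ 0 (mod 7); the common zeros in that column are the intersection.
  x = 0: f ≡ 0 at y ∈ {6}; g ≡ 0 at y ∈ {6}; common: {6}.
  x = 1: f ≡ 0 at y ∈ {6}; g ≡ 0 at y ∈ {1}; common: ∅.
  x = 2: f ≡ 0 at y ∈ {6}; g ≡ 0 at y ∈ {3}; common: ∅.
  x = 3: f ≡ 0 at y ∈ {6}; g ≡ 0 at y ∈ {5}; common: ∅.
  x = 4: f ≡ 0 at y ∈ {6}; g ≡ 0 at y ∈ {0}; common: ∅.
  x = 5: f ≡ 0 at y ∈ {6}; g ≡ 0 at y ∈ {2}; common: ∅.
  x = 6: f ≡ 0 at y ∈ {6}; g ≡ 0 at y ∈ {4}; common: ∅.
Collecting: common zeros = {(0, 6)}, so the count is 1.
Comparison with the Bézout bound: 1 ≤ 1 = deg(f)·deg(g), as expected for curves with no common component (the bound is attained).


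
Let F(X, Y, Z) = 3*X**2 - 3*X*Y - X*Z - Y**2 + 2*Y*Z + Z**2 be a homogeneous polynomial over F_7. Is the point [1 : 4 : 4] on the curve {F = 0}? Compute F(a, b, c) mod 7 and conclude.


F(1,4,4) ≡ 5 (mod 7); P is NOT on the curve.

Evaluate F(1, 4, 4) term-by-term (mod 7).
  3*X**2 ↦ 3·1·1·1 = 3
  -3*X*Y ↦ -3·1·4·1 = -12
  -X*Z ↦ -1·1·1·4 = -4
  -Y**2 ↦ -1·1·16·1 = -16
  2*Y*Z ↦ 2·1·4·4 = 32
  Z**2 ↦ 1·1·1·16 = 16
Sum: F(1, 4, 4) = (3) + (-12) + (-4) + (-16) + (32) + (16) = 19.
Reducing mod 7: 19 ≡ 5 (mod 7).
Since F(a, b, c) ≡ 5 ≠ 0 (mod 7), P does NOT lie on the curve.


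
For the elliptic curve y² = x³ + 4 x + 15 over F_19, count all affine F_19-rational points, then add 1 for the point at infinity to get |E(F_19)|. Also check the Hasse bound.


Affine points = {(1, 1), (1, 18), (3, 4), (3, 15), (4, 0), (7, 5), (7, 14), (9, 1), (9, 18), (12, 9), (12, 10), (15, 7), (15, 12)}; affine count = 13; |E(F_19)| = 14.

Discriminant check: Δ ∝ 4a³ + 27b² = 4·4³ + 27·15² = 4·64 + 27·225 ≡ 4 (mod 19). Nonzero ⇒ E is nonsingular.
For each x ∈ F_19, compute rhs = x³ + 4·x + 15 mod 19, then count y ∈ F_19 with y² ≡ rhs.
  x = 0: rhs = 15, matching y values: none (0 points).
  x = 1: rhs = 1, matching y values: 1, 18 (2 points).
  x = 2: rhs = 12, matching y values: none (0 points).
  x = 3: rhs = 16, matching y values: 4, 15 (2 points).
  x = 4: rhs = 0, matching y values: 0 (1 points).
  x = 5: rhs = 8, matching y values: none (0 points).
  x = 6: rhs = 8, matching y values: none (0 points).
  x = 7: rhs = 6, matching y values: 5, 14 (2 points).
  x = 8: rhs = 8, matching y values: none (0 points).
  x = 9: rhs = 1, matching y values: 1, 18 (2 points).
  x = 10: rhs = 10, matching y values: none (0 points).
  x = 11: rhs = 3, matching y values: none (0 points).
  x = 12: rhs = 5, matching y values: 9, 10 (2 points).
  x = 13: rhs = 3, matching y values: none (0 points).
  x = 14: rhs = 3, matching y values: none (0 points).
  x = 15: rhs = 11, matching y values: 7, 12 (2 points).
  x = 16: rhs = 14, matching y values: none (0 points).
  x = 17: rhs = 18, matching y values: none (0 points).
  x = 18: rhs = 10, matching y values: none (0 points).
Total affine count: 13.
Full point count |E(F_19)| = 13 + 1 = 14.
Hasse bound: |14 − (19+1)| = |-6| = 6 ≤ 2√19 ≈ 8.7178 ✓.


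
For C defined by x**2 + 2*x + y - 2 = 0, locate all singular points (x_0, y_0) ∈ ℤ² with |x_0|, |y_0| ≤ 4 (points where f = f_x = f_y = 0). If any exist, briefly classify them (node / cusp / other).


No singular points in the scanned grid; C is smooth there.

Compute partial derivatives:
  f_x = 2*x + 2.
  f_y = 1.
f_y = 1 is a nonzero constant, so f_y never vanishes: no point (x, y) can satisfy f = f_x = f_y = 0. In particular no (x, y) ∈ {−4, ..., 4}² is singular; the curve is smooth.


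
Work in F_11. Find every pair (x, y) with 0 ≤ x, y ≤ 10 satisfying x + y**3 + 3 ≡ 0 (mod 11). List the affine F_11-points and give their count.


Affine F_11-points: {(0, 2), (1, 6), (2, 8), (3, 3), (4, 5), (5, 9), (6, 7), (7, 1), (8, 0), (9, 10), (10, 4)}; count = 11.

For each of the 121 pairs (x, y) ∈ F_11², evaluate f(x, y) mod 11. Record the zeros.
  x = 0: [0↦3, 1↦4, 2↦0, 3↦8, 4↦1, 5↦7, 6↦10, 7↦5, 8↦9, 9↦6, 10↦2]  zeros at y ∈ {2}
  x = 1: [0↦4, 1↦5, 2↦1, 3↦9, 4↦2, 5↦8, 6↦0, 7↦6, 8↦10, 9↦7, 10↦3]  zeros at y ∈ {6}
  x = 2: [0↦5, 1↦6, 2↦2, 3↦10, 4↦3, 5↦9, 6↦1, 7↦7, 8↦0, 9↦8, 10↦4]  zeros at y ∈ {8}
  x = 3: [0↦6, 1↦7, 2↦3, 3↦0, 4↦4, 5↦10, 6↦2, 7↦8, 8↦1, 9↦9, 10↦5]  zeros at y ∈ {3}
  x = 4: [0↦7, 1↦8, 2↦4, 3↦1, 4↦5, 5↦0, 6↦3, 7↦9, 8↦2, 9↦10, 10↦6]  zeros at y ∈ {5}
  x = 5: [0↦8, 1↦9, 2↦5, 3↦2, 4↦6, 5↦1, 6↦4, 7↦10, 8↦3, 9↦0, 10↦7]  zeros at y ∈ {9}
  x = 6: [0↦9, 1↦10, 2↦6, 3↦3, 4↦7, 5↦2, 6↦5, 7↦0, 8↦4, 9↦1, 10↦8]  zeros at y ∈ {7}
  x = 7: [0↦10, 1↦0, 2↦7, 3↦4, 4↦8, 5↦3, 6↦6, 7↦1, 8↦5, 9↦2, 10↦9]  zeros at y ∈ {1}
  x = 8: [0↦0, 1↦1, 2↦8, 3↦5, 4↦9, 5↦4, 6↦7, 7↦2, 8↦6, 9↦3, 10↦10]  zeros at y ∈ {0}
  x = 9: [0↦1, 1↦2, 2↦9, 3↦6, 4↦10, 5↦5, 6↦8, 7↦3, 8↦7, 9↦4, 10↦0]  zeros at y ∈ {10}
  x = 10: [0↦2, 1↦3, 2↦10, 3↦7, 4↦0, 5↦6, 6↦9, 7↦4, 8↦8, 9↦5, 10↦1]  zeros at y ∈ {4}
Collecting zeros: affine points = {(0, 2), (1, 6), (2, 8), (3, 3), (4, 5), (5, 9), (6, 7), (7, 1), (8, 0), (9, 10), (10, 4)}.
Total count |C(F_11)_aff| = 11.
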